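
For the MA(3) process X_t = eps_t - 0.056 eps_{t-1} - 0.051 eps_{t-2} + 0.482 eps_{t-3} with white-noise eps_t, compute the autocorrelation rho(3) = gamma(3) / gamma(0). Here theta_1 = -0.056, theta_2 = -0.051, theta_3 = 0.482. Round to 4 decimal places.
\rho(3) = 0.3893

For an MA(q) process with theta_0 = 1, the autocovariance is
  gamma(k) = sigma^2 * sum_{i=0..q-k} theta_i * theta_{i+k},
and rho(k) = gamma(k) / gamma(0). Sigma^2 cancels.
  numerator   = (1)*(0.482) = 0.482.
  denominator = (1)^2 + (-0.056)^2 + (-0.051)^2 + (0.482)^2 = 1.238061.
  rho(3) = 0.482 / 1.238061 = 0.3893.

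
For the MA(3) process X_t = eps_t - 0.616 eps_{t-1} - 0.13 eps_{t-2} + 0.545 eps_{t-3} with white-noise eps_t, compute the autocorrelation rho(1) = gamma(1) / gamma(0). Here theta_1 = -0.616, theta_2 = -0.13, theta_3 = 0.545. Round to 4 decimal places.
\rho(1) = -0.3583

For an MA(q) process with theta_0 = 1, the autocovariance is
  gamma(k) = sigma^2 * sum_{i=0..q-k} theta_i * theta_{i+k},
and rho(k) = gamma(k) / gamma(0). Sigma^2 cancels.
  numerator   = (1)*(-0.616) + (-0.616)*(-0.13) + (-0.13)*(0.545) = -0.60677.
  denominator = (1)^2 + (-0.616)^2 + (-0.13)^2 + (0.545)^2 = 1.693381.
  rho(1) = -0.60677 / 1.693381 = -0.3583.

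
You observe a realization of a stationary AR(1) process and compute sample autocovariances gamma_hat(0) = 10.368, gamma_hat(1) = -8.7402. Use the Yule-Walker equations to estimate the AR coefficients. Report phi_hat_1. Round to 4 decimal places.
\hat\phi_{1} = -0.8430

The Yule-Walker equations for an AR(p) process read, in matrix form,
  Gamma_p phi = r_p,   with   (Gamma_p)_{ij} = gamma(|i - j|),
                       (r_p)_i = gamma(i),   i,j = 1..p.
Substitute the sample gammas (Toeplitz matrix and right-hand side of size 1):
  Gamma_p = [[10.368]]
  r_p     = [-8.7402]
With p = 1 this is the single equation gamma(0) phi_1 = gamma(1):
  phi_hat_1 = gamma(1) / gamma(0) = -8.7402 / 10.368 = -0.8430.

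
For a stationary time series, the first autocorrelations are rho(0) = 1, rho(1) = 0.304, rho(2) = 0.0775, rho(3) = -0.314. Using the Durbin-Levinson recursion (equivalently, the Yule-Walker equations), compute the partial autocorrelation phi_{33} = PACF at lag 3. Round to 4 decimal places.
\phi_{33} = -0.3670

The PACF at lag k is phi_{kk}, the last component of the solution
to the Yule-Walker system G_k phi = r_k where
  (G_k)_{ij} = rho(|i - j|), (r_k)_i = rho(i), i,j = 1..k.
Equivalently, Durbin-Levinson gives phi_{kk} iteratively:
  phi_{11} = rho(1)
  phi_{kk} = [rho(k) - sum_{j=1..k-1} phi_{k-1,j} rho(k-j)]
            / [1 - sum_{j=1..k-1} phi_{k-1,j} rho(j)],
  phi_{k,j} = phi_{k-1,j} - phi_{kk} phi_{k-1,k-j},  j = 1..k-1.
Step k = 1:
  phi_11 = rho(1) = 0.304.
Step k = 2:
  phi_22 = [rho(2) - phi_11 rho(1)] / [1 - phi_11 rho(1)] = [0.0775 - (0.304)(0.304)] / [1 - (0.304)(0.304)]
         = -0.014916 / 0.907584 = -0.016435.
  Update: phi_21 = phi_11 - phi_22 phi_11 = 0.304 - (-0.016435)(0.304) = 0.308996.
Step k = 3:
  phi_33 = [rho(3) - phi_21 rho(2) - phi_22 rho(1)] / [1 - phi_21 rho(1) - phi_22 rho(2)]
    numerator   = -0.314 - (0.308996)(0.0775) - (-0.016435)(0.304) = -0.33295101
    denominator = 1 - (0.308996)(0.304) - (-0.016435)(0.0775) = 0.90733886
  phi_33 = -0.33295101 / 0.90733886 = -0.367.
Therefore phi_{33} = -0.3670.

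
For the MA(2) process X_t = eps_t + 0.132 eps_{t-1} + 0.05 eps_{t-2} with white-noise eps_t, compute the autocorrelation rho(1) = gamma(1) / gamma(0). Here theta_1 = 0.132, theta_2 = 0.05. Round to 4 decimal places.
\rho(1) = 0.1359

For an MA(q) process with theta_0 = 1, the autocovariance is
  gamma(k) = sigma^2 * sum_{i=0..q-k} theta_i * theta_{i+k},
and rho(k) = gamma(k) / gamma(0). Sigma^2 cancels.
  numerator   = (1)*(0.132) + (0.132)*(0.05) = 0.1386.
  denominator = (1)^2 + (0.132)^2 + (0.05)^2 = 1.019924.
  rho(1) = 0.1386 / 1.019924 = 0.1359.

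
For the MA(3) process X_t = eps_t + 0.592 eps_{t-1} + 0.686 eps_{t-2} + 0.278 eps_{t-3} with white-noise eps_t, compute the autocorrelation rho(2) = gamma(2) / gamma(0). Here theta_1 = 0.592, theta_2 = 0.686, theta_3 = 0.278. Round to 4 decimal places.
\rho(2) = 0.4481

For an MA(q) process with theta_0 = 1, the autocovariance is
  gamma(k) = sigma^2 * sum_{i=0..q-k} theta_i * theta_{i+k},
and rho(k) = gamma(k) / gamma(0). Sigma^2 cancels.
  numerator   = (1)*(0.686) + (0.592)*(0.278) = 0.850576.
  denominator = (1)^2 + (0.592)^2 + (0.686)^2 + (0.278)^2 = 1.898344.
  rho(2) = 0.850576 / 1.898344 = 0.4481.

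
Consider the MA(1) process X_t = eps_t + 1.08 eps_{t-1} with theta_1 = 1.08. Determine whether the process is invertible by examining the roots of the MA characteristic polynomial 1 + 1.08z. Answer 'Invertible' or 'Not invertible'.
\text{Not invertible}

The MA(q) characteristic polynomial is P(z) = 1 + 1.08z.
Invertibility requires all roots to lie outside the unit circle, i.e. |z| > 1 for every root.
This is linear in z: 1 + (1.08) z = 0  =>  z = -1/(1.08) = -0.925926,  |z| = 0.925926.
Moduli of all roots: 0.9259.
All moduli strictly greater than 1? No.
Verdict: Not invertible.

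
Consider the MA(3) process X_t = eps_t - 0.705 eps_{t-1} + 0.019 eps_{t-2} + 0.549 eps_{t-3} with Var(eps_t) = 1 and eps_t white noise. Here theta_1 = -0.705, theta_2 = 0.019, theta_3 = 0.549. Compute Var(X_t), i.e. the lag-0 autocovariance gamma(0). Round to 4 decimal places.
\gamma(0) = 1.7988

For an MA(q) process X_t = eps_t + sum_i theta_i eps_{t-i} with
Var(eps_t) = sigma^2, the variance is
  gamma(0) = sigma^2 * (1 + sum_i theta_i^2).
  sum_i theta_i^2 = (-0.705)^2 + (0.019)^2 + (0.549)^2 = 0.497025 + 0.000361 + 0.301401 = 0.798787.
  gamma(0) = 1 * (1 + 0.798787) = 1 * 1.798787 = 1.798787, which rounds to 1.7988.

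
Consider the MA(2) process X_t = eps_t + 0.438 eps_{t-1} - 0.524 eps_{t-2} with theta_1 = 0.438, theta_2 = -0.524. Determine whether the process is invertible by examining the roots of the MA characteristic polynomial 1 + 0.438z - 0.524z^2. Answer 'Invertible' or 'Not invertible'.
\text{Invertible}

The MA(q) characteristic polynomial is P(z) = 1 + 0.438z - 0.524z^2.
Invertibility requires all roots to lie outside the unit circle, i.e. |z| > 1 for every root.
Set 1 + (0.438) z + (-0.524) z^2 = 0, i.e. a z^2 + b z + c = 0 with a = -0.524, b = 0.438, c = 1.
Discriminant D = b^2 - 4ac = (0.438)^2 - 4*(-0.524)*1 = 0.191844 - (-2.096) = 2.287844.
D >= 0, so the roots are real: z = (-b +/- sqrt(D)) / (2a) = (-0.438 +/- 1.512562) / (-1.048).
  z_1 = (-0.438 + 1.512562) / (-1.048) = -1.0253,   |z_1| = 1.0253.
  z_2 = (-0.438 - 1.512562) / (-1.048) = 1.8612,   |z_2| = 1.8612.
Moduli of all roots: 1.0253, 1.8612.
All moduli strictly greater than 1? Yes.
Verdict: Invertible.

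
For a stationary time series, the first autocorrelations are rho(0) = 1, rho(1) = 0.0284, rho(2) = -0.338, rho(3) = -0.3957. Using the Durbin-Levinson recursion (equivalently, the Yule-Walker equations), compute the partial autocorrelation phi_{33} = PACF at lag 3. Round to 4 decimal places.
\phi_{33} = -0.4220

The PACF at lag k is phi_{kk}, the last component of the solution
to the Yule-Walker system G_k phi = r_k where
  (G_k)_{ij} = rho(|i - j|), (r_k)_i = rho(i), i,j = 1..k.
Equivalently, Durbin-Levinson gives phi_{kk} iteratively:
  phi_{11} = rho(1)
  phi_{kk} = [rho(k) - sum_{j=1..k-1} phi_{k-1,j} rho(k-j)]
            / [1 - sum_{j=1..k-1} phi_{k-1,j} rho(j)],
  phi_{k,j} = phi_{k-1,j} - phi_{kk} phi_{k-1,k-j},  j = 1..k-1.
Step k = 1:
  phi_11 = rho(1) = 0.0284.
Step k = 2:
  phi_22 = [rho(2) - phi_11 rho(1)] / [1 - phi_11 rho(1)] = [-0.338 - (0.0284)(0.0284)] / [1 - (0.0284)(0.0284)]
         = -0.33880656 / 0.99919344 = -0.33908.
  Update: phi_21 = phi_11 - phi_22 phi_11 = 0.0284 - (-0.33908)(0.0284) = 0.03803.
Step k = 3:
  phi_33 = [rho(3) - phi_21 rho(2) - phi_22 rho(1)] / [1 - phi_21 rho(1) - phi_22 rho(2)]
    numerator   = -0.3957 - (0.03803)(-0.338) - (-0.33908)(0.0284) = -0.37321603
    denominator = 1 - (0.03803)(0.0284) - (-0.33908)(-0.338) = 0.8843109
  phi_33 = -0.37321603 / 0.8843109 = -0.422.
Therefore phi_{33} = -0.4220.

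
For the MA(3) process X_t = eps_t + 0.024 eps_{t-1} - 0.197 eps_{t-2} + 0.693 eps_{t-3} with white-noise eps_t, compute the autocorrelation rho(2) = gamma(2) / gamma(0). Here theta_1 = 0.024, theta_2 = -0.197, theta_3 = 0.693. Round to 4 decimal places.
\rho(2) = -0.1187

For an MA(q) process with theta_0 = 1, the autocovariance is
  gamma(k) = sigma^2 * sum_{i=0..q-k} theta_i * theta_{i+k},
and rho(k) = gamma(k) / gamma(0). Sigma^2 cancels.
  numerator   = (1)*(-0.197) + (0.024)*(0.693) = -0.180368.
  denominator = (1)^2 + (0.024)^2 + (-0.197)^2 + (0.693)^2 = 1.519634.
  rho(2) = -0.180368 / 1.519634 = -0.1187.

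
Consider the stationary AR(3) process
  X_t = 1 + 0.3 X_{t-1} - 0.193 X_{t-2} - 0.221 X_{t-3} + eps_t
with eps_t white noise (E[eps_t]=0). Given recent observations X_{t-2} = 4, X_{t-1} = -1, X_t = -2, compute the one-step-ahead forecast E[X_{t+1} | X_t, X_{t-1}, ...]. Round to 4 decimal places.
E[X_{t+1} \mid \mathcal F_t] = -0.2910

For an AR(p) model X_t = c + sum_i phi_i X_{t-i} + eps_t, the
one-step-ahead conditional mean is
  E[X_{t+1} | X_t, ...] = c + sum_i phi_i X_{t+1-i}.
Substitute known values:
  E[X_{t+1} | ...] = 1 + (0.3) * (-2) + (-0.193) * (-1) + (-0.221) * (4)
                   = -0.2910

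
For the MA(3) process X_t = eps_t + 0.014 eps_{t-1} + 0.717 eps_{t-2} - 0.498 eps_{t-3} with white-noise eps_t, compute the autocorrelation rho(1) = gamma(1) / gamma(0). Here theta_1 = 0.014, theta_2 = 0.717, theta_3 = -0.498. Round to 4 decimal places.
\rho(1) = -0.1890

For an MA(q) process with theta_0 = 1, the autocovariance is
  gamma(k) = sigma^2 * sum_{i=0..q-k} theta_i * theta_{i+k},
and rho(k) = gamma(k) / gamma(0). Sigma^2 cancels.
  numerator   = (1)*(0.014) + (0.014)*(0.717) + (0.717)*(-0.498) = -0.333028.
  denominator = (1)^2 + (0.014)^2 + (0.717)^2 + (-0.498)^2 = 1.762289.
  rho(1) = -0.333028 / 1.762289 = -0.1890.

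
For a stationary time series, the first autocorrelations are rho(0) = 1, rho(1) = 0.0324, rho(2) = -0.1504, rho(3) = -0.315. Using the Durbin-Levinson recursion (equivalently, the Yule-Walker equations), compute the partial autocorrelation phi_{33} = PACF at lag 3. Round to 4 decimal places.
\phi_{33} = -0.3120

The PACF at lag k is phi_{kk}, the last component of the solution
to the Yule-Walker system G_k phi = r_k where
  (G_k)_{ij} = rho(|i - j|), (r_k)_i = rho(i), i,j = 1..k.
Equivalently, Durbin-Levinson gives phi_{kk} iteratively:
  phi_{11} = rho(1)
  phi_{kk} = [rho(k) - sum_{j=1..k-1} phi_{k-1,j} rho(k-j)]
            / [1 - sum_{j=1..k-1} phi_{k-1,j} rho(j)],
  phi_{k,j} = phi_{k-1,j} - phi_{kk} phi_{k-1,k-j},  j = 1..k-1.
Step k = 1:
  phi_11 = rho(1) = 0.0324.
Step k = 2:
  phi_22 = [rho(2) - phi_11 rho(1)] / [1 - phi_11 rho(1)] = [-0.1504 - (0.0324)(0.0324)] / [1 - (0.0324)(0.0324)]
         = -0.15144976 / 0.99895024 = -0.151609.
  Update: phi_21 = phi_11 - phi_22 phi_11 = 0.0324 - (-0.151609)(0.0324) = 0.037312.
Step k = 3:
  phi_33 = [rho(3) - phi_21 rho(2) - phi_22 rho(1)] / [1 - phi_21 rho(1) - phi_22 rho(2)]
    numerator   = -0.315 - (0.037312)(-0.1504) - (-0.151609)(0.0324) = -0.30447613
    denominator = 1 - (0.037312)(0.0324) - (-0.151609)(-0.1504) = 0.97598911
  phi_33 = -0.30447613 / 0.97598911 = -0.312.
Therefore phi_{33} = -0.3120.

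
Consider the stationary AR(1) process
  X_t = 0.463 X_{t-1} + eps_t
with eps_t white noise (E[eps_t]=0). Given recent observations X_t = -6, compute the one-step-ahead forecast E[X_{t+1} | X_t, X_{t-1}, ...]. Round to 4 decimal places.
E[X_{t+1} \mid \mathcal F_t] = -2.7780

For an AR(p) model X_t = c + sum_i phi_i X_{t-i} + eps_t, the
one-step-ahead conditional mean is
  E[X_{t+1} | X_t, ...] = c + sum_i phi_i X_{t+1-i}.
Substitute known values:
  E[X_{t+1} | ...] = (0.463) * (-6)
                   = -2.7780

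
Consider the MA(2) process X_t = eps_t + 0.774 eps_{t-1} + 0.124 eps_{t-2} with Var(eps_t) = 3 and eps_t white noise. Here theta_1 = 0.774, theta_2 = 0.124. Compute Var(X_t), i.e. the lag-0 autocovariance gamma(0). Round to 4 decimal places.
\gamma(0) = 4.8434

For an MA(q) process X_t = eps_t + sum_i theta_i eps_{t-i} with
Var(eps_t) = sigma^2, the variance is
  gamma(0) = sigma^2 * (1 + sum_i theta_i^2).
  sum_i theta_i^2 = (0.774)^2 + (0.124)^2 = 0.599076 + 0.015376 = 0.614452.
  gamma(0) = 3 * (1 + 0.614452) = 3 * 1.614452 = 4.843356, which rounds to 4.8434.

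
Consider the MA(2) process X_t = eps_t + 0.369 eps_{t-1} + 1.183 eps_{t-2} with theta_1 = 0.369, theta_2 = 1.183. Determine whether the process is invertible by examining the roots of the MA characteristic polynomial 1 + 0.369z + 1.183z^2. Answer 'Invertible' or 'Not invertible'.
\text{Not invertible}

The MA(q) characteristic polynomial is P(z) = 1 + 0.369z + 1.183z^2.
Invertibility requires all roots to lie outside the unit circle, i.e. |z| > 1 for every root.
Set 1 + (0.369) z + (1.183) z^2 = 0, i.e. a z^2 + b z + c = 0 with a = 1.183, b = 0.369, c = 1.
Discriminant D = b^2 - 4ac = (0.369)^2 - 4*(1.183)*1 = 0.136161 - (4.732) = -4.595839.
D < 0, so the roots are the complex-conjugate pair z = (-b +/- i sqrt(-D)) / (2a) = -0.156 +/- 0.9061i.
For a conjugate pair |z|^2 = z * conj(z) = (product of roots) = c/a = 1/(1.183) = 0.845309, so |z| = sqrt(0.845309) = 0.9194 for both roots.
Moduli of all roots: 0.9194, 0.9194.
All moduli strictly greater than 1? No.
Verdict: Not invertible.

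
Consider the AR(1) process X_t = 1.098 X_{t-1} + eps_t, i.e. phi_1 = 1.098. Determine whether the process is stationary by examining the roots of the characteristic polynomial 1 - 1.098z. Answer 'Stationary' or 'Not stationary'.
\text{Not stationary}

The AR(p) characteristic polynomial is P(z) = 1 - 1.098z.
Stationarity requires all roots to lie outside the unit circle, i.e. |z| > 1 for every root.
This is linear in z: 1 + (-1.098) z = 0  =>  z = -1/(-1.098) = 0.910747,  |z| = 0.910747.
Moduli of all roots: 0.9107.
All moduli strictly greater than 1? No.
Verdict: Not stationary.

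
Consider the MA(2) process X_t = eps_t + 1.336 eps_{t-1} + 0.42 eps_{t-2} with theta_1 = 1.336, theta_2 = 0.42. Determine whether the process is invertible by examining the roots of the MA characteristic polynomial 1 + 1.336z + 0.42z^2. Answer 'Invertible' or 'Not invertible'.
\text{Invertible}

The MA(q) characteristic polynomial is P(z) = 1 + 1.336z + 0.42z^2.
Invertibility requires all roots to lie outside the unit circle, i.e. |z| > 1 for every root.
Set 1 + (1.336) z + (0.42) z^2 = 0, i.e. a z^2 + b z + c = 0 with a = 0.42, b = 1.336, c = 1.
Discriminant D = b^2 - 4ac = (1.336)^2 - 4*(0.42)*1 = 1.784896 - (1.68) = 0.104896.
D >= 0, so the roots are real: z = (-b +/- sqrt(D)) / (2a) = (-1.336 +/- 0.323877) / (0.84).
  z_1 = (-1.336 + 0.323877) / (0.84) = -1.2049,   |z_1| = 1.2049.
  z_2 = (-1.336 - 0.323877) / (0.84) = -1.976,   |z_2| = 1.976.
Moduli of all roots: 1.2049, 1.9760.
All moduli strictly greater than 1? Yes.
Verdict: Invertible.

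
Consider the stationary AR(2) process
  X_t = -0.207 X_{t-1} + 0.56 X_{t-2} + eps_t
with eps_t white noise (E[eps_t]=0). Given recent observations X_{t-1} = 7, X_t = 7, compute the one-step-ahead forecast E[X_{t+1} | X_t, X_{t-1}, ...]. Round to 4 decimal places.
E[X_{t+1} \mid \mathcal F_t] = 2.4710

For an AR(p) model X_t = c + sum_i phi_i X_{t-i} + eps_t, the
one-step-ahead conditional mean is
  E[X_{t+1} | X_t, ...] = c + sum_i phi_i X_{t+1-i}.
Substitute known values:
  E[X_{t+1} | ...] = (-0.207) * (7) + (0.56) * (7)
                   = 2.4710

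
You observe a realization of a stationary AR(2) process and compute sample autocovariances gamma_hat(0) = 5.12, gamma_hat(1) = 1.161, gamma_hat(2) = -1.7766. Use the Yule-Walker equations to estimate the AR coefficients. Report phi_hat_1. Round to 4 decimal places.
\hat\phi_{1} = 0.3220

The Yule-Walker equations for an AR(p) process read, in matrix form,
  Gamma_p phi = r_p,   with   (Gamma_p)_{ij} = gamma(|i - j|),
                       (r_p)_i = gamma(i),   i,j = 1..p.
Substitute the sample gammas (Toeplitz matrix and right-hand side of size 2):
  Gamma_p = [[5.12, 1.161], [1.161, 5.12]]
  r_p     = [1.161, -1.7766]
Written out:
  5.12 phi_1 + 1.161 phi_2 = 1.161
  1.161 phi_1 + 5.12 phi_2 = -1.7766
Solve by Cramer's rule:
  det = gamma(0)^2 - gamma(1)^2 = (5.12)^2 - (1.161)^2 = 26.2144 - 1.347921 = 24.866479
  phi_hat_1 = [gamma(1) gamma(0) - gamma(1) gamma(2)] / det = [(1.161)(5.12) - (1.161)(-1.7766)] / 24.866479 = 8.0069526 / 24.866479 = 0.322
  phi_hat_2 = [gamma(0) gamma(2) - gamma(1)^2] / det = [(5.12)(-1.7766) - (1.161)^2] / 24.866479 = -10.444113 / 24.866479 = -0.42
So phi_hat = [0.3220, -0.4200].
Therefore phi_hat_1 = 0.3220.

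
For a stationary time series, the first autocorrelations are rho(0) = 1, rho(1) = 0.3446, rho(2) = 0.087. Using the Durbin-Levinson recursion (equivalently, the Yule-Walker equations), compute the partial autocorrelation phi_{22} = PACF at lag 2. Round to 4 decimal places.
\phi_{22} = -0.0360

The PACF at lag k is phi_{kk}, the last component of the solution
to the Yule-Walker system G_k phi = r_k where
  (G_k)_{ij} = rho(|i - j|), (r_k)_i = rho(i), i,j = 1..k.
Equivalently, Durbin-Levinson gives phi_{kk} iteratively:
  phi_{11} = rho(1)
  phi_{kk} = [rho(k) - sum_{j=1..k-1} phi_{k-1,j} rho(k-j)]
            / [1 - sum_{j=1..k-1} phi_{k-1,j} rho(j)],
  phi_{k,j} = phi_{k-1,j} - phi_{kk} phi_{k-1,k-j},  j = 1..k-1.
Step k = 1:
  phi_11 = rho(1) = 0.3446.
Step k = 2:
  phi_22 = [rho(2) - phi_11 rho(1)] / [1 - phi_11 rho(1)] = [0.087 - (0.3446)(0.3446)] / [1 - (0.3446)(0.3446)]
         = -0.03174916 / 0.88125084 = -0.036.
Therefore phi_{22} = -0.0360.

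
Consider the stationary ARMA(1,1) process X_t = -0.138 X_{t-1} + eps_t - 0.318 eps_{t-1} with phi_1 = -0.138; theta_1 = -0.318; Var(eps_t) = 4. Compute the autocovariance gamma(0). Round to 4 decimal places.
\gamma(0) = 4.8479

Multiply the model equation by X_{t-k} and take expectations. With theta_0 = psi_0 = 1 and psi_j the MA(infinity) weights, this gives
  gamma(k) - sum_i phi_i gamma(k-i) = c_k,
  c_k = sigma^2 * sum_{j=k..q} theta_j psi_{j-k}   (c_k = 0 for k > q),
using gamma(-m) = gamma(m).
psi-weights needed (psi_j = theta_j + sum_i phi_i psi_{j-i}):
  psi_1 = theta_1 + phi_1 = -0.318 + (-0.138) = -0.456
Right-hand sides:
  c_0 = sigma^2 (1 + theta_1 psi_1) = 4 * (1 + (-0.318)(-0.456)) = 4 * 1.145008 = 4.580032
  c_1 = sigma^2 theta_1 = 4 * (-0.318) = -1.272
  c_2 = 0
Equations for k = 0 and k = 1 (AR order 1):
  gamma(0) = phi_1 gamma(1) + c_0
  gamma(1) = phi_1 gamma(0) + c_1
Substituting the second into the first: gamma(0) (1 - phi_1^2) = c_0 + phi_1 c_1, so
  gamma(0) = (c_0 + phi_1 c_1) / (1 - phi_1^2) = (4.580032 + (-0.138)(-1.272)) / (1 - (-0.138)^2) = 4.755568 / 0.980956 = 4.847891.
Therefore gamma(0) = 4.8479 (to 4 decimal places).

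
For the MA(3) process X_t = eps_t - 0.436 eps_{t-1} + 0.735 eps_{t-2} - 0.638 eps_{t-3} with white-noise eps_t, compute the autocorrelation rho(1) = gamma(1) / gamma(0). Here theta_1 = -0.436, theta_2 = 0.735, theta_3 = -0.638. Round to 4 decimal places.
\rho(1) = -0.5733

For an MA(q) process with theta_0 = 1, the autocovariance is
  gamma(k) = sigma^2 * sum_{i=0..q-k} theta_i * theta_{i+k},
and rho(k) = gamma(k) / gamma(0). Sigma^2 cancels.
  numerator   = (1)*(-0.436) + (-0.436)*(0.735) + (0.735)*(-0.638) = -1.22539.
  denominator = (1)^2 + (-0.436)^2 + (0.735)^2 + (-0.638)^2 = 2.137365.
  rho(1) = -1.22539 / 2.137365 = -0.5733.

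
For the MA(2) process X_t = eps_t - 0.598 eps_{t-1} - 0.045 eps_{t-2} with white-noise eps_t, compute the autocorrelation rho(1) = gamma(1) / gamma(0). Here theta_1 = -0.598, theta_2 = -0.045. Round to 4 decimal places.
\rho(1) = -0.4200

For an MA(q) process with theta_0 = 1, the autocovariance is
  gamma(k) = sigma^2 * sum_{i=0..q-k} theta_i * theta_{i+k},
and rho(k) = gamma(k) / gamma(0). Sigma^2 cancels.
  numerator   = (1)*(-0.598) + (-0.598)*(-0.045) = -0.57109.
  denominator = (1)^2 + (-0.598)^2 + (-0.045)^2 = 1.359629.
  rho(1) = -0.57109 / 1.359629 = -0.4200.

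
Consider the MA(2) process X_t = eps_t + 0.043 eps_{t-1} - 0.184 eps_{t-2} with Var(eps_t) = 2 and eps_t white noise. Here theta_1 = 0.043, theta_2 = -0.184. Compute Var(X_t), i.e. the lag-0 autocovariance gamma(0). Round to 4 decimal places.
\gamma(0) = 2.0714

For an MA(q) process X_t = eps_t + sum_i theta_i eps_{t-i} with
Var(eps_t) = sigma^2, the variance is
  gamma(0) = sigma^2 * (1 + sum_i theta_i^2).
  sum_i theta_i^2 = (0.043)^2 + (-0.184)^2 = 0.001849 + 0.033856 = 0.035705.
  gamma(0) = 2 * (1 + 0.035705) = 2 * 1.035705 = 2.07141, which rounds to 2.0714.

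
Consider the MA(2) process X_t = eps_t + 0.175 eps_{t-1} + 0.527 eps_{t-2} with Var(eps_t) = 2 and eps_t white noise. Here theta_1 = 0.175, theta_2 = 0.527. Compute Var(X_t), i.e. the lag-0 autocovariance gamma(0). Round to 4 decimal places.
\gamma(0) = 2.6167

For an MA(q) process X_t = eps_t + sum_i theta_i eps_{t-i} with
Var(eps_t) = sigma^2, the variance is
  gamma(0) = sigma^2 * (1 + sum_i theta_i^2).
  sum_i theta_i^2 = (0.175)^2 + (0.527)^2 = 0.030625 + 0.277729 = 0.308354.
  gamma(0) = 2 * (1 + 0.308354) = 2 * 1.308354 = 2.616708, which rounds to 2.6167.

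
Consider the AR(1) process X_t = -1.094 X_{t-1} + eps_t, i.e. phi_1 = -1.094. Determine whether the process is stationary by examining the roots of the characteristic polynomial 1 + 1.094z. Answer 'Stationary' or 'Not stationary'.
\text{Not stationary}

The AR(p) characteristic polynomial is P(z) = 1 + 1.094z.
Stationarity requires all roots to lie outside the unit circle, i.e. |z| > 1 for every root.
This is linear in z: 1 + (1.094) z = 0  =>  z = -1/(1.094) = -0.914077,  |z| = 0.914077.
Moduli of all roots: 0.9141.
All moduli strictly greater than 1? No.
Verdict: Not stationary.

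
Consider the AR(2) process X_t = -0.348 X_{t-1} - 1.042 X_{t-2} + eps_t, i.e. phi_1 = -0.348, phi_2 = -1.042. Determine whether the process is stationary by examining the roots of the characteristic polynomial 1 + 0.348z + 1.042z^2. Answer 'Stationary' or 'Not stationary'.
\text{Not stationary}

The AR(p) characteristic polynomial is P(z) = 1 + 0.348z + 1.042z^2.
Stationarity requires all roots to lie outside the unit circle, i.e. |z| > 1 for every root.
Set 1 + (0.348) z + (1.042) z^2 = 0, i.e. a z^2 + b z + c = 0 with a = 1.042, b = 0.348, c = 1.
Discriminant D = b^2 - 4ac = (0.348)^2 - 4*(1.042)*1 = 0.121104 - (4.168) = -4.046896.
D < 0, so the roots are the complex-conjugate pair z = (-b +/- i sqrt(-D)) / (2a) = -0.167 +/- 0.9653i.
For a conjugate pair |z|^2 = z * conj(z) = (product of roots) = c/a = 1/(1.042) = 0.959693, so |z| = sqrt(0.959693) = 0.9796 for both roots.
Moduli of all roots: 0.9796, 0.9796.
All moduli strictly greater than 1? No.
Verdict: Not stationary.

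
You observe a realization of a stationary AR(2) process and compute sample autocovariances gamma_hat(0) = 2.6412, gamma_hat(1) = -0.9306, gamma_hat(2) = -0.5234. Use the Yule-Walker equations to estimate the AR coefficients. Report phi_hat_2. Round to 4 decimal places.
\hat\phi_{2} = -0.3680

The Yule-Walker equations for an AR(p) process read, in matrix form,
  Gamma_p phi = r_p,   with   (Gamma_p)_{ij} = gamma(|i - j|),
                       (r_p)_i = gamma(i),   i,j = 1..p.
Substitute the sample gammas (Toeplitz matrix and right-hand side of size 2):
  Gamma_p = [[2.6412, -0.9306], [-0.9306, 2.6412]]
  r_p     = [-0.9306, -0.5234]
Written out:
  2.6412 phi_1 - 0.9306 phi_2 = -0.9306
  -0.9306 phi_1 + 2.6412 phi_2 = -0.5234
Solve by Cramer's rule:
  det = gamma(0)^2 - gamma(1)^2 = (2.6412)^2 - (-0.9306)^2 = 6.97593744 - 0.86601636 = 6.10992108
  phi_hat_1 = [gamma(1) gamma(0) - gamma(1) gamma(2)] / det = [(-0.9306)(2.6412) - (-0.9306)(-0.5234)] / 6.10992108 = -2.94497676 / 6.10992108 = -0.482
  phi_hat_2 = [gamma(0) gamma(2) - gamma(1)^2] / det = [(2.6412)(-0.5234) - (-0.9306)^2] / 6.10992108 = -2.24842044 / 6.10992108 = -0.368
So phi_hat = [-0.4820, -0.3680].
Therefore phi_hat_2 = -0.3680.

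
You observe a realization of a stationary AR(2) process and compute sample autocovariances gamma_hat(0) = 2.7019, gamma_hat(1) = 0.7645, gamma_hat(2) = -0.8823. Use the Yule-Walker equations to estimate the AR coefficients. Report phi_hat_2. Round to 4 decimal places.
\hat\phi_{2} = -0.4420

The Yule-Walker equations for an AR(p) process read, in matrix form,
  Gamma_p phi = r_p,   with   (Gamma_p)_{ij} = gamma(|i - j|),
                       (r_p)_i = gamma(i),   i,j = 1..p.
Substitute the sample gammas (Toeplitz matrix and right-hand side of size 2):
  Gamma_p = [[2.7019, 0.7645], [0.7645, 2.7019]]
  r_p     = [0.7645, -0.8823]
Written out:
  2.7019 phi_1 + 0.7645 phi_2 = 0.7645
  0.7645 phi_1 + 2.7019 phi_2 = -0.8823
Solve by Cramer's rule:
  det = gamma(0)^2 - gamma(1)^2 = (2.7019)^2 - (0.7645)^2 = 7.30026361 - 0.58446025 = 6.71580336
  phi_hat_1 = [gamma(1) gamma(0) - gamma(1) gamma(2)] / det = [(0.7645)(2.7019) - (0.7645)(-0.8823)] / 6.71580336 = 2.7401209 / 6.71580336 = 0.408
  phi_hat_2 = [gamma(0) gamma(2) - gamma(1)^2] / det = [(2.7019)(-0.8823) - (0.7645)^2] / 6.71580336 = -2.96834662 / 6.71580336 = -0.442
So phi_hat = [0.4080, -0.4420].
Therefore phi_hat_2 = -0.4420.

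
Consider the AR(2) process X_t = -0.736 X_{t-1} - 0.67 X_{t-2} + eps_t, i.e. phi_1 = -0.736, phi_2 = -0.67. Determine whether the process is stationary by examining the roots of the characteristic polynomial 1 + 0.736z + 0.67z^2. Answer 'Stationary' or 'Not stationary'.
\text{Stationary}

The AR(p) characteristic polynomial is P(z) = 1 + 0.736z + 0.67z^2.
Stationarity requires all roots to lie outside the unit circle, i.e. |z| > 1 for every root.
Set 1 + (0.736) z + (0.67) z^2 = 0, i.e. a z^2 + b z + c = 0 with a = 0.67, b = 0.736, c = 1.
Discriminant D = b^2 - 4ac = (0.736)^2 - 4*(0.67)*1 = 0.541696 - (2.68) = -2.138304.
D < 0, so the roots are the complex-conjugate pair z = (-b +/- i sqrt(-D)) / (2a) = -0.5493 +/- 1.0913i.
For a conjugate pair |z|^2 = z * conj(z) = (product of roots) = c/a = 1/(0.67) = 1.492537, so |z| = sqrt(1.492537) = 1.2217 for both roots.
Moduli of all roots: 1.2217, 1.2217.
All moduli strictly greater than 1? Yes.
Verdict: Stationary.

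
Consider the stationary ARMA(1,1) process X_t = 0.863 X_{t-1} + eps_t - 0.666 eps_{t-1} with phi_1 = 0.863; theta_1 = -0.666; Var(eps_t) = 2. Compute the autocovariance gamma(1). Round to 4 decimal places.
\gamma(1) = 0.6564

Multiply the model equation by X_{t-k} and take expectations. With theta_0 = psi_0 = 1 and psi_j the MA(infinity) weights, this gives
  gamma(k) - sum_i phi_i gamma(k-i) = c_k,
  c_k = sigma^2 * sum_{j=k..q} theta_j psi_{j-k}   (c_k = 0 for k > q),
using gamma(-m) = gamma(m).
psi-weights needed (psi_j = theta_j + sum_i phi_i psi_{j-i}):
  psi_1 = theta_1 + phi_1 = -0.666 + (0.863) = 0.197
Right-hand sides:
  c_0 = sigma^2 (1 + theta_1 psi_1) = 2 * (1 + (-0.666)(0.197)) = 2 * 0.868798 = 1.737596
  c_1 = sigma^2 theta_1 = 2 * (-0.666) = -1.332
  c_2 = 0
Equations for k = 0 and k = 1 (AR order 1):
  gamma(0) = phi_1 gamma(1) + c_0
  gamma(1) = phi_1 gamma(0) + c_1
Substituting the second into the first: gamma(0) (1 - phi_1^2) = c_0 + phi_1 c_1, so
  gamma(0) = (c_0 + phi_1 c_1) / (1 - phi_1^2) = (1.737596 + (0.863)(-1.332)) / (1 - (0.863)^2) = 0.58808 / 0.255231 = 2.304109.
  gamma(1) = phi_1 gamma(0) + c_1 = (0.863)(2.304109) + (-1.332) = 0.656446.
Therefore gamma(1) = 0.6564 (to 4 decimal places).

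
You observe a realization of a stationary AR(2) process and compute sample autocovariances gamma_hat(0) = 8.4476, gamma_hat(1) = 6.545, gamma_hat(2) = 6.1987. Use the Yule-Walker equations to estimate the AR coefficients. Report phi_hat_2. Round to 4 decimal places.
\hat\phi_{2} = 0.3340

The Yule-Walker equations for an AR(p) process read, in matrix form,
  Gamma_p phi = r_p,   with   (Gamma_p)_{ij} = gamma(|i - j|),
                       (r_p)_i = gamma(i),   i,j = 1..p.
Substitute the sample gammas (Toeplitz matrix and right-hand side of size 2):
  Gamma_p = [[8.4476, 6.545], [6.545, 8.4476]]
  r_p     = [6.545, 6.1987]
Written out:
  8.4476 phi_1 + 6.545 phi_2 = 6.545
  6.545 phi_1 + 8.4476 phi_2 = 6.1987
Solve by Cramer's rule:
  det = gamma(0)^2 - gamma(1)^2 = (8.4476)^2 - (6.545)^2 = 71.36194576 - 42.837025 = 28.52492076
  phi_hat_1 = [gamma(1) gamma(0) - gamma(1) gamma(2)] / det = [(6.545)(8.4476) - (6.545)(6.1987)] / 28.52492076 = 14.7190505 / 28.52492076 = 0.516
  phi_hat_2 = [gamma(0) gamma(2) - gamma(1)^2] / det = [(8.4476)(6.1987) - (6.545)^2] / 28.52492076 = 9.52711312 / 28.52492076 = 0.334
So phi_hat = [0.5160, 0.3340].
Therefore phi_hat_2 = 0.3340.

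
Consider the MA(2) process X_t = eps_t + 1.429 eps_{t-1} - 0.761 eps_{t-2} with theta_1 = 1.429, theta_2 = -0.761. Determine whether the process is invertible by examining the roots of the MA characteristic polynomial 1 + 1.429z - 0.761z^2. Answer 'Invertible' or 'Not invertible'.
\text{Not invertible}

The MA(q) characteristic polynomial is P(z) = 1 + 1.429z - 0.761z^2.
Invertibility requires all roots to lie outside the unit circle, i.e. |z| > 1 for every root.
Set 1 + (1.429) z + (-0.761) z^2 = 0, i.e. a z^2 + b z + c = 0 with a = -0.761, b = 1.429, c = 1.
Discriminant D = b^2 - 4ac = (1.429)^2 - 4*(-0.761)*1 = 2.042041 - (-3.044) = 5.086041.
D >= 0, so the roots are real: z = (-b +/- sqrt(D)) / (2a) = (-1.429 +/- 2.255225) / (-1.522).
  z_1 = (-1.429 + 2.255225) / (-1.522) = -0.5429,   |z_1| = 0.5429.
  z_2 = (-1.429 - 2.255225) / (-1.522) = 2.4206,   |z_2| = 2.4206.
Moduli of all roots: 0.5429, 2.4206.
All moduli strictly greater than 1? No.
Verdict: Not invertible.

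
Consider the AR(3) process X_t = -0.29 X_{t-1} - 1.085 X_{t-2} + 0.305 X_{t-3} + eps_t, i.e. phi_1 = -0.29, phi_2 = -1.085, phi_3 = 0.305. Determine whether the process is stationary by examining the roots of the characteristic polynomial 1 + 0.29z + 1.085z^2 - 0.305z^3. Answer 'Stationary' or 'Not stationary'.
\text{Not stationary}

The AR(p) characteristic polynomial is P(z) = 1 + 0.29z + 1.085z^2 - 0.305z^3.
Stationarity requires all roots to lie outside the unit circle, i.e. |z| > 1 for every root.
Degree 3: look for a simple real root z0 first, then factor out (1 - z/z0) and solve the remaining quadratic.
Testing z0 = 4: P(4) = 1 + (0.29)(4) + (1.085)(4)^2 + (-0.305)(4)^3
  = 1 + (1.16) + (17.36) + (-19.52) = 0.  So z_0 = 4 is a root, |z_0| = 4.
Divide out the factor (1 - 0.25 z) = (1 - z/z0) (since 1/z0 = 0.25):
  P(z) = (1 - 0.25 z)(1 + (0.54) z + (1.22) z^2)
  [check: z-coef 0.54 - (0.25) = 0.29; z^2-coef 1.22 - (0.25)(0.54) = 1.085; z^3-coef -(0.25)(1.22) = -0.305.]
Remaining roots from the quadratic factor 1 + (0.54) z + (1.22) z^2:
  Set 1 + (0.54) z + (1.22) z^2 = 0, i.e. a z^2 + b z + c = 0 with a = 1.22, b = 0.54, c = 1.
  Discriminant D = b^2 - 4ac = (0.54)^2 - 4*(1.22)*1 = 0.2916 - (4.88) = -4.5884.
  D < 0, so the roots are the complex-conjugate pair z = (-b +/- i sqrt(-D)) / (2a) = -0.2213 +/- 0.8779i.
  For a conjugate pair |z|^2 = z * conj(z) = (product of roots) = c/a = 1/(1.22) = 0.819672, so |z| = sqrt(0.819672) = 0.9054 for both roots.
Moduli of all roots: 4.0000, 0.9054, 0.9054.
All moduli strictly greater than 1? No.
Verdict: Not stationary.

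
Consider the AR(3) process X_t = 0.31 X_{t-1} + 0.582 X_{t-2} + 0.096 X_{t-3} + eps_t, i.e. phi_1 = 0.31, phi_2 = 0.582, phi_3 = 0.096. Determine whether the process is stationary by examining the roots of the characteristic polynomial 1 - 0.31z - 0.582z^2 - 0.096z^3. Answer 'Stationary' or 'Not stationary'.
\text{Stationary}

The AR(p) characteristic polynomial is P(z) = 1 - 0.31z - 0.582z^2 - 0.096z^3.
Stationarity requires all roots to lie outside the unit circle, i.e. |z| > 1 for every root.
Degree 3: look for a simple real root z0 first, then factor out (1 - z/z0) and solve the remaining quadratic.
Testing z0 = -5: P(-5) = 1 + (-0.31)(-5) + (-0.582)(-5)^2 + (-0.096)(-5)^3
  = 1 + (1.55) + (-14.55) + (12) = 0.  So z_0 = -5 is a root, |z_0| = 5.
Divide out the factor (1 + 0.2 z) = (1 - z/z0) (since 1/z0 = -0.2):
  P(z) = (1 + 0.2 z)(1 + (-0.51) z + (-0.48) z^2)
  [check: z-coef -0.51 - (-0.2) = -0.31; z^2-coef -0.48 - (-0.2)(-0.51) = -0.582; z^3-coef -(-0.2)(-0.48) = -0.096.]
Remaining roots from the quadratic factor 1 + (-0.51) z + (-0.48) z^2:
  Set 1 + (-0.51) z + (-0.48) z^2 = 0, i.e. a z^2 + b z + c = 0 with a = -0.48, b = -0.51, c = 1.
  Discriminant D = b^2 - 4ac = (-0.51)^2 - 4*(-0.48)*1 = 0.2601 - (-1.92) = 2.1801.
  D >= 0, so the roots are real: z = (-b +/- sqrt(D)) / (2a) = (0.51 +/- 1.476516) / (-0.96).
    z_1 = (0.51 + 1.476516) / (-0.96) = -2.0693,   |z_1| = 2.0693.
    z_2 = (0.51 - 1.476516) / (-0.96) = 1.0068,   |z_2| = 1.0068.
Moduli of all roots: 5.0000, 2.0693, 1.0068.
All moduli strictly greater than 1? Yes.
Verdict: Stationary.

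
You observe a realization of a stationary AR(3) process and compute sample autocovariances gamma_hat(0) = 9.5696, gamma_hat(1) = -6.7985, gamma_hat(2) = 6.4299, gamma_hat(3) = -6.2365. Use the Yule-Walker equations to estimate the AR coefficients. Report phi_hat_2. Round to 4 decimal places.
\hat\phi_{2} = 0.2350

The Yule-Walker equations for an AR(p) process read, in matrix form,
  Gamma_p phi = r_p,   with   (Gamma_p)_{ij} = gamma(|i - j|),
                       (r_p)_i = gamma(i),   i,j = 1..p.
Substitute the sample gammas (Toeplitz matrix and right-hand side of size 3):
  Gamma_p = [[9.5696, -6.7985, 6.4299], [-6.7985, 9.5696, -6.7985], [6.4299, -6.7985, 9.5696]]
  r_p     = [-6.7985, 6.4299, -6.2365]
Written out (R1..R3):
  (R1) 9.5696 phi_1 - 6.7985 phi_2 + 6.4299 phi_3 = -6.7985
  (R2) -6.7985 phi_1 + 9.5696 phi_2 - 6.7985 phi_3 = 6.4299
  (R3) 6.4299 phi_1 - 6.7985 phi_2 + 9.5696 phi_3 = -6.2365
Gaussian elimination:
  R2 <- R2 - (-6.7985/9.5696) R1 = R2 - (-0.710427) R1:  4.739764 phi_2 - 2.230527 phi_3 = 1.600064
  R3 <- R3 - (6.4299/9.5696) R1 = R3 - (0.671909) R1:  -2.230527 phi_2 + 5.249293 phi_3 = -1.668527
  R3 <- R3 - (-2.230527/4.739764) R2 = R3 - (-0.470599) R2:  4.199609 phi_3 = -0.915539
Back-substitution:
  phi_hat_3 = -0.915539 / 4.199609 = -0.218006
  phi_hat_2 = (1.600064 - (-2.230527)(-0.218006)) / 4.739764 = 0.23499
  phi_hat_1 = (-6.7985 - (-6.7985)(0.23499) - (6.4299)(-0.218006)) / 9.5696 = -0.397004
So phi_hat = [-0.3970, 0.2350, -0.2180].
Therefore phi_hat_2 = 0.2350.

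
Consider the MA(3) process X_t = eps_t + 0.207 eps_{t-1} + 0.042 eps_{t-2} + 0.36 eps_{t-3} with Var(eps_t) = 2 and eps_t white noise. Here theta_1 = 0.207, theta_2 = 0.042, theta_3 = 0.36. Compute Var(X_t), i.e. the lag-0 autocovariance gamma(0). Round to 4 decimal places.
\gamma(0) = 2.3484

For an MA(q) process X_t = eps_t + sum_i theta_i eps_{t-i} with
Var(eps_t) = sigma^2, the variance is
  gamma(0) = sigma^2 * (1 + sum_i theta_i^2).
  sum_i theta_i^2 = (0.207)^2 + (0.042)^2 + (0.36)^2 = 0.042849 + 0.001764 + 0.1296 = 0.174213.
  gamma(0) = 2 * (1 + 0.174213) = 2 * 1.174213 = 2.348426, which rounds to 2.3484.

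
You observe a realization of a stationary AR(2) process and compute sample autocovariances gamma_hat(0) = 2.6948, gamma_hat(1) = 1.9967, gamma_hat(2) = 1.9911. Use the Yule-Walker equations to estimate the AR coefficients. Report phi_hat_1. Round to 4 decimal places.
\hat\phi_{1} = 0.4290

The Yule-Walker equations for an AR(p) process read, in matrix form,
  Gamma_p phi = r_p,   with   (Gamma_p)_{ij} = gamma(|i - j|),
                       (r_p)_i = gamma(i),   i,j = 1..p.
Substitute the sample gammas (Toeplitz matrix and right-hand side of size 2):
  Gamma_p = [[2.6948, 1.9967], [1.9967, 2.6948]]
  r_p     = [1.9967, 1.9911]
Written out:
  2.6948 phi_1 + 1.9967 phi_2 = 1.9967
  1.9967 phi_1 + 2.6948 phi_2 = 1.9911
Solve by Cramer's rule:
  det = gamma(0)^2 - gamma(1)^2 = (2.6948)^2 - (1.9967)^2 = 7.26194704 - 3.98681089 = 3.27513615
  phi_hat_1 = [gamma(1) gamma(0) - gamma(1) gamma(2)] / det = [(1.9967)(2.6948) - (1.9967)(1.9911)] / 3.27513615 = 1.40507779 / 3.27513615 = 0.429
  phi_hat_2 = [gamma(0) gamma(2) - gamma(1)^2] / det = [(2.6948)(1.9911) - (1.9967)^2] / 3.27513615 = 1.37880539 / 3.27513615 = 0.421
So phi_hat = [0.4290, 0.4210].
Therefore phi_hat_1 = 0.4290.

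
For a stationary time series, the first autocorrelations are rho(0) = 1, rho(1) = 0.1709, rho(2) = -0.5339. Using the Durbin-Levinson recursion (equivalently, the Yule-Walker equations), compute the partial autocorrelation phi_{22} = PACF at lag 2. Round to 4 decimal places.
\phi_{22} = -0.5800

The PACF at lag k is phi_{kk}, the last component of the solution
to the Yule-Walker system G_k phi = r_k where
  (G_k)_{ij} = rho(|i - j|), (r_k)_i = rho(i), i,j = 1..k.
Equivalently, Durbin-Levinson gives phi_{kk} iteratively:
  phi_{11} = rho(1)
  phi_{kk} = [rho(k) - sum_{j=1..k-1} phi_{k-1,j} rho(k-j)]
            / [1 - sum_{j=1..k-1} phi_{k-1,j} rho(j)],
  phi_{k,j} = phi_{k-1,j} - phi_{kk} phi_{k-1,k-j},  j = 1..k-1.
Step k = 1:
  phi_11 = rho(1) = 0.1709.
Step k = 2:
  phi_22 = [rho(2) - phi_11 rho(1)] / [1 - phi_11 rho(1)] = [-0.5339 - (0.1709)(0.1709)] / [1 - (0.1709)(0.1709)]
         = -0.56310681 / 0.97079319 = -0.58.
Therefore phi_{22} = -0.5800.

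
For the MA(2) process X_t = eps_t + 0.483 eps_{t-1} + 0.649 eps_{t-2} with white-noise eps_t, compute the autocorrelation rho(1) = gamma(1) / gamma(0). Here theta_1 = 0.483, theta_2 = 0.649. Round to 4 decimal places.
\rho(1) = 0.4814

For an MA(q) process with theta_0 = 1, the autocovariance is
  gamma(k) = sigma^2 * sum_{i=0..q-k} theta_i * theta_{i+k},
and rho(k) = gamma(k) / gamma(0). Sigma^2 cancels.
  numerator   = (1)*(0.483) + (0.483)*(0.649) = 0.796467.
  denominator = (1)^2 + (0.483)^2 + (0.649)^2 = 1.65449.
  rho(1) = 0.796467 / 1.65449 = 0.4814.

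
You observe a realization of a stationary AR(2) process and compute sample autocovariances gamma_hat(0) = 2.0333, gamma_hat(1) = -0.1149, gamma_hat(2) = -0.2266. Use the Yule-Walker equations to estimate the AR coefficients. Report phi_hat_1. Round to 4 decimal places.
\hat\phi_{1} = -0.0630

The Yule-Walker equations for an AR(p) process read, in matrix form,
  Gamma_p phi = r_p,   with   (Gamma_p)_{ij} = gamma(|i - j|),
                       (r_p)_i = gamma(i),   i,j = 1..p.
Substitute the sample gammas (Toeplitz matrix and right-hand side of size 2):
  Gamma_p = [[2.0333, -0.1149], [-0.1149, 2.0333]]
  r_p     = [-0.1149, -0.2266]
Written out:
  2.0333 phi_1 - 0.1149 phi_2 = -0.1149
  -0.1149 phi_1 + 2.0333 phi_2 = -0.2266
Solve by Cramer's rule:
  det = gamma(0)^2 - gamma(1)^2 = (2.0333)^2 - (-0.1149)^2 = 4.13430889 - 0.01320201 = 4.12110688
  phi_hat_1 = [gamma(1) gamma(0) - gamma(1) gamma(2)] / det = [(-0.1149)(2.0333) - (-0.1149)(-0.2266)] / 4.12110688 = -0.25966251 / 4.12110688 = -0.063
  phi_hat_2 = [gamma(0) gamma(2) - gamma(1)^2] / det = [(2.0333)(-0.2266) - (-0.1149)^2] / 4.12110688 = -0.47394779 / 4.12110688 = -0.115
So phi_hat = [-0.0630, -0.1150].
Therefore phi_hat_1 = -0.0630.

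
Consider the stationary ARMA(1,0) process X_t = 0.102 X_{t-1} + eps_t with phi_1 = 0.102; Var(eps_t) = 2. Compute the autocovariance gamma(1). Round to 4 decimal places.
\gamma(1) = 0.2061

Multiply the model equation by X_{t-k} and take expectations. With theta_0 = psi_0 = 1 and psi_j the MA(infinity) weights, this gives
  gamma(k) - sum_i phi_i gamma(k-i) = c_k,
  c_k = sigma^2 * sum_{j=k..q} theta_j psi_{j-k}   (c_k = 0 for k > q),
using gamma(-m) = gamma(m).
Pure AR (q = 0): c_0 = sigma^2 = 2, c_k = 0 for k >= 1.
Equations for k = 0 and k = 1 (AR order 1):
  gamma(0) = phi_1 gamma(1) + c_0
  gamma(1) = phi_1 gamma(0) + c_1
Substituting the second into the first: gamma(0) (1 - phi_1^2) = c_0 + phi_1 c_1, so
  gamma(0) = c_0 / (1 - phi_1^2) = 2 / (1 - (0.102)^2) = 2 / 0.989596 = 2.021027.
  gamma(1) = phi_1 gamma(0) = (0.102)(2.021027) = 0.206145.
Therefore gamma(1) = 0.2061 (to 4 decimal places).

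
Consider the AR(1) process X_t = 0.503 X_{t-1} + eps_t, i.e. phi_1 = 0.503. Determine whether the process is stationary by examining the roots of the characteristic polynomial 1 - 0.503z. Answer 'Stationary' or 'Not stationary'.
\text{Stationary}

The AR(p) characteristic polynomial is P(z) = 1 - 0.503z.
Stationarity requires all roots to lie outside the unit circle, i.e. |z| > 1 for every root.
This is linear in z: 1 + (-0.503) z = 0  =>  z = -1/(-0.503) = 1.988072,  |z| = 1.988072.
Moduli of all roots: 1.9881.
All moduli strictly greater than 1? Yes.
Verdict: Stationary.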